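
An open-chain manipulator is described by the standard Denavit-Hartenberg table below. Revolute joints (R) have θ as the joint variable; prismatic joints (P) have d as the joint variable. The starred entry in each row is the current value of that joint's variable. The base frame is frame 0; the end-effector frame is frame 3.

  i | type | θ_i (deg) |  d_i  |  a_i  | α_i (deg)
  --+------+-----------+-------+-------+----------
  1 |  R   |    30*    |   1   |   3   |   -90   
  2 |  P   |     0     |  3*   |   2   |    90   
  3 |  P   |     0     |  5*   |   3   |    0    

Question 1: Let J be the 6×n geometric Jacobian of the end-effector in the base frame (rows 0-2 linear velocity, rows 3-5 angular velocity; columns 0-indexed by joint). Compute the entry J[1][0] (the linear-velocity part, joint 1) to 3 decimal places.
5.428

axis z_0 = ẑ; lever o_n−o_0 = (5.4282,6.5981,6.0000)
cross product → J_v[:, 0] = (-6.5981,5.4282,0.0000)
J_ω[:, 0] = z_0
entry J[1][0] = 5.4282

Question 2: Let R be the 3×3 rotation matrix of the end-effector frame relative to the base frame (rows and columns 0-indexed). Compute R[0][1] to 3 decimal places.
-0.500

End-effector y-axis (col 1 of R) = (-0.5000,0.8660,0.0000)
R[0][1] = -0.5000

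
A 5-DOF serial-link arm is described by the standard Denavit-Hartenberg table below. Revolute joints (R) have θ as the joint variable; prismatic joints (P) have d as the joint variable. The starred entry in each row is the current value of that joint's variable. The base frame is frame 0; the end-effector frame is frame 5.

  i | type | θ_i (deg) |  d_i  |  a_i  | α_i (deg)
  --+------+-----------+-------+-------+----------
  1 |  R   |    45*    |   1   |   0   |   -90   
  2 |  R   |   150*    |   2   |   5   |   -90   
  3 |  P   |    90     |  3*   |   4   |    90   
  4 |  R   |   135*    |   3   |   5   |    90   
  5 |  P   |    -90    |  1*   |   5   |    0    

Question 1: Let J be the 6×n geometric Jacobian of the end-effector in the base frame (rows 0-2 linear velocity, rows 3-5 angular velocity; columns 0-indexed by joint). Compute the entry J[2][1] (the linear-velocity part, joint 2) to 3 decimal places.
axis z_1 = (-0.7071,0.7071,0.0000); lever o_n−o_1 = (-4.9836,-3.8120,4.7723)
cross product → J_v[:, 1] = (3.3745,3.3745,6.2194)
J_ω[:, 1] = z_1
entry J[2][1] = 6.2194

6.219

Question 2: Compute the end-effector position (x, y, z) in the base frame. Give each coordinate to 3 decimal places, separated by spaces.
after link 1: o_1 = (0.0000, 0.0000, 1.0000)
after link 2: o_2 = (-4.4761, -1.6476, -1.5000)
after link 3: o_3 = (-2.7083, -5.5367, 1.0981)
after link 4: o_4 = (-8.2954, -6.1239, 2.6599)
after link 5: o_5 = (-4.9836, -3.8120, 5.7723)

-4.984 -3.812 5.772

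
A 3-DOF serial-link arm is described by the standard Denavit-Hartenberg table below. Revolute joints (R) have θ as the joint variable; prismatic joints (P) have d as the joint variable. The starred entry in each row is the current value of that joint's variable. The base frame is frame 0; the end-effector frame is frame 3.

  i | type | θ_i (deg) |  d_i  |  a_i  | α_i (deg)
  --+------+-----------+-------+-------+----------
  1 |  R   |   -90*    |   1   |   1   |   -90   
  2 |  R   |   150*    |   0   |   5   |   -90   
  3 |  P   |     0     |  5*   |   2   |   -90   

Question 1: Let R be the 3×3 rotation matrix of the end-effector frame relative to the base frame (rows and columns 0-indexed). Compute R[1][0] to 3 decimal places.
0.866

End-effector x-axis (col 0 of R) = (-0.0000,0.8660,-0.5000)
R[1][0] = 0.8660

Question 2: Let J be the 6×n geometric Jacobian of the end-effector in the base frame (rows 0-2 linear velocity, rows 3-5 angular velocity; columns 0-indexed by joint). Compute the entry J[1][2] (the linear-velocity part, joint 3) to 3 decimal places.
0.500

prismatic axis z_2 = (-0.0000,0.5000,0.8660)
J_v[:, 2] = z_2; J_ω[:, 2] = (0,0,0)
entry J[1][2] = 0.5000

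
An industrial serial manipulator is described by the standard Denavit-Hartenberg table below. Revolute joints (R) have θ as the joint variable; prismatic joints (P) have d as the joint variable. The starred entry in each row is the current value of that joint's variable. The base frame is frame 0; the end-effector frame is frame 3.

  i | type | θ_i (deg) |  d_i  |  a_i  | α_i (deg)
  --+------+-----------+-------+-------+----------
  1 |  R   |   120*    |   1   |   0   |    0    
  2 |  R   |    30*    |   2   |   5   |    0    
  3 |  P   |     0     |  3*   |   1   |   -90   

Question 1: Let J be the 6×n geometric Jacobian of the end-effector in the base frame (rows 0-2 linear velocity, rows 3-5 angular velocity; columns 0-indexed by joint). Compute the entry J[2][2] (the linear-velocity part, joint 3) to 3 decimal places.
prismatic axis z_2 = (0.0000,0.0000,1.0000)
J_v[:, 2] = z_2; J_ω[:, 2] = (0,0,0)
entry J[2][2] = 1.0000

1.000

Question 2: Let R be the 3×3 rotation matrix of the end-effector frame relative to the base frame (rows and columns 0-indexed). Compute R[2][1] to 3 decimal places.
-1.000

End-effector y-axis (col 1 of R) = (-0.0000,-0.0000,-1.0000)
R[2][1] = -1.0000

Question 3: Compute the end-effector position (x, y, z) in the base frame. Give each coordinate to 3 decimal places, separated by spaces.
after link 1: o_1 = (0.0000, 0.0000, 1.0000)
after link 2: o_2 = (-4.3301, 2.5000, 3.0000)
after link 3: o_3 = (-5.1962, 3.0000, 6.0000)

-5.196 3.000 6.000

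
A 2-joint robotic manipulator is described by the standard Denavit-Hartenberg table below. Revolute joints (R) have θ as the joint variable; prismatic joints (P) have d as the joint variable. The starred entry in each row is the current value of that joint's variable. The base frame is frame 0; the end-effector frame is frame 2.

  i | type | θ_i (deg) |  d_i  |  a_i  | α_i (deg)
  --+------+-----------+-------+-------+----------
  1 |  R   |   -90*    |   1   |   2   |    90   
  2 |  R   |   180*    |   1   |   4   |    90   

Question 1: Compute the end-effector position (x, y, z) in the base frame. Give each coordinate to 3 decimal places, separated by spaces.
-1.000 2.000 1.000

after link 1: o_1 = (0.0000, -2.0000, 1.0000)
after link 2: o_2 = (-1.0000, 2.0000, 1.0000)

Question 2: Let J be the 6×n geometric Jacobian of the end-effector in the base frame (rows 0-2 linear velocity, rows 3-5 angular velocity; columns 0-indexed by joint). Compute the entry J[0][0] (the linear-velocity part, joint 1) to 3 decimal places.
axis z_0 = ẑ; lever o_n−o_0 = (-1.0000,2.0000,1.0000)
cross product → J_v[:, 0] = (-2.0000,-1.0000,0.0000)
J_ω[:, 0] = z_0
entry J[0][0] = -2.0000

-2.000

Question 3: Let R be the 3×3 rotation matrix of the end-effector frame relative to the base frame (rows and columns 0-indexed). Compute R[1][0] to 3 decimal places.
1.000

End-effector x-axis (col 0 of R) = (-0.0000,1.0000,0.0000)
R[1][0] = 1.0000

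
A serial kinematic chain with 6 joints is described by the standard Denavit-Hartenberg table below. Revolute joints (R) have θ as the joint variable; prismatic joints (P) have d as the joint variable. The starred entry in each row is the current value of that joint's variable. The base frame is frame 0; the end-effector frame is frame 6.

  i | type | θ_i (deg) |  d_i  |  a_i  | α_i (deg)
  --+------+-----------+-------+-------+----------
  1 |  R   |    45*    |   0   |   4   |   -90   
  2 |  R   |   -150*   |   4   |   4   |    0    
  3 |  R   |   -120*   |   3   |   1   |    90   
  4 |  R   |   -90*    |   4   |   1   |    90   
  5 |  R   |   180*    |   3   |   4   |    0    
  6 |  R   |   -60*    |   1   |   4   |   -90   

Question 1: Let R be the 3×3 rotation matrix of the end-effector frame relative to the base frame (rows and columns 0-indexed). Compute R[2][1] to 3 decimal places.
End-effector y-axis (col 1 of R) = (-0.0000,-0.0000,-1.0000)
R[2][1] = -1.0000

-1.000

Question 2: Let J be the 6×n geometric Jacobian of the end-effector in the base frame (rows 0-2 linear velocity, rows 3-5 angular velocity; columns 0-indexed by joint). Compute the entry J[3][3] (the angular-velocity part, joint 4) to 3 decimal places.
axis z_3 = (0.7071,0.7071,-0.0000); lever o_n−o_3 = (1.7424,8.8135,4.0000)
cross product → J_v[:, 3] = (2.8284,-2.8284,5.0000)
J_ω[:, 3] = z_3
entry J[3][3] = 0.7071

0.707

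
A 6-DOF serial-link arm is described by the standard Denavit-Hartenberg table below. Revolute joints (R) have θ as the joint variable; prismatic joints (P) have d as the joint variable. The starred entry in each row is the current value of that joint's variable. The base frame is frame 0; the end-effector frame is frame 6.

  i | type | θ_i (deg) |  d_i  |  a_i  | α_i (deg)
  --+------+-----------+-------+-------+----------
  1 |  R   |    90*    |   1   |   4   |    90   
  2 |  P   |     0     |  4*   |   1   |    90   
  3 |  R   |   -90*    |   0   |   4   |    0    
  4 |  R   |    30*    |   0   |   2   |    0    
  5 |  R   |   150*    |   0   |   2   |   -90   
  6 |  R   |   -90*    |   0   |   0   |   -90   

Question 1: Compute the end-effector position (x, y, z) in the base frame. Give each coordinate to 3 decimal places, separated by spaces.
0.268 6.000 1.000

after link 1: o_1 = (0.0000, 4.0000, 1.0000)
after link 2: o_2 = (4.0000, 5.0000, 1.0000)
after link 3: o_3 = (0.0000, 5.0000, 1.0000)
after link 4: o_4 = (-1.7321, 6.0000, 1.0000)
after link 5: o_5 = (0.2679, 6.0000, 1.0000)
after link 6: o_6 = (0.2679, 6.0000, 1.0000)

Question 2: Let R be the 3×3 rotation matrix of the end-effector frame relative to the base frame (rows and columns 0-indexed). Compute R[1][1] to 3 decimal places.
End-effector y-axis (col 1 of R) = (0.0000,1.0000,0.0000)
R[1][1] = 1.0000

1.000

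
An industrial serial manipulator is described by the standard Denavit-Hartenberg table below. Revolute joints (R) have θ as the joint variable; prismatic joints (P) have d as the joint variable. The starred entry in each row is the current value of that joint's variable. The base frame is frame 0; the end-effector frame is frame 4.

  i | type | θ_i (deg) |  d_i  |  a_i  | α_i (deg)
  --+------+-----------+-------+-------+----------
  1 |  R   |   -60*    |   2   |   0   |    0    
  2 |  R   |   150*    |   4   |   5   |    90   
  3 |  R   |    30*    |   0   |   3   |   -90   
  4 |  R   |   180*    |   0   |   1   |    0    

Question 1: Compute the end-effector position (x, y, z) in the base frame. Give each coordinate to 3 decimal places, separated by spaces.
after link 1: o_1 = (0.0000, 0.0000, 2.0000)
after link 2: o_2 = (-0.0000, 5.0000, 6.0000)
after link 3: o_3 = (-0.0000, 7.5981, 7.5000)
after link 4: o_4 = (-0.0000, 6.7321, 7.0000)

-0.000 6.732 7.000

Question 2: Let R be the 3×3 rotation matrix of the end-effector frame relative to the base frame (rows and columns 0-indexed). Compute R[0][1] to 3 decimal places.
1.000

End-effector y-axis (col 1 of R) = (1.0000,0.0000,-0.0000)
R[0][1] = 1.0000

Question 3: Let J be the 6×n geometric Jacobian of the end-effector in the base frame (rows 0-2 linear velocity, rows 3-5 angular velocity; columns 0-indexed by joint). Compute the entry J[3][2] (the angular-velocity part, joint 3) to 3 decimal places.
axis z_2 = (1.0000,0.0000,0.0000); lever o_n−o_2 = (-0.0000,1.7321,1.0000)
cross product → J_v[:, 2] = (0.0000,-1.0000,1.7321)
J_ω[:, 2] = z_2
entry J[3][2] = 1.0000

1.000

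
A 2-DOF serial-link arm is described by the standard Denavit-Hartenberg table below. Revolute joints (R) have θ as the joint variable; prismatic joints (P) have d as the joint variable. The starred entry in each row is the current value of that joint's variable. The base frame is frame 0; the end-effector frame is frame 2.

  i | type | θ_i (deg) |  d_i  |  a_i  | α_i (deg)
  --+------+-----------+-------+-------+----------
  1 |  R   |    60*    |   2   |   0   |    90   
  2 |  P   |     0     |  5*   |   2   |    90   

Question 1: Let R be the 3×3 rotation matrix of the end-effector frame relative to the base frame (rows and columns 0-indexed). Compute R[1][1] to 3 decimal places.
-0.500

End-effector y-axis (col 1 of R) = (0.8660,-0.5000,0.0000)
R[1][1] = -0.5000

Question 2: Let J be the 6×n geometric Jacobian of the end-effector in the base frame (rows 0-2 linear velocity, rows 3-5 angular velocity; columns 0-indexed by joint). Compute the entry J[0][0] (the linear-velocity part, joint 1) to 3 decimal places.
0.768

axis z_0 = ẑ; lever o_n−o_0 = (5.3301,-0.7679,2.0000)
cross product → J_v[:, 0] = (0.7679,5.3301,-0.0000)
J_ω[:, 0] = z_0
entry J[0][0] = 0.7679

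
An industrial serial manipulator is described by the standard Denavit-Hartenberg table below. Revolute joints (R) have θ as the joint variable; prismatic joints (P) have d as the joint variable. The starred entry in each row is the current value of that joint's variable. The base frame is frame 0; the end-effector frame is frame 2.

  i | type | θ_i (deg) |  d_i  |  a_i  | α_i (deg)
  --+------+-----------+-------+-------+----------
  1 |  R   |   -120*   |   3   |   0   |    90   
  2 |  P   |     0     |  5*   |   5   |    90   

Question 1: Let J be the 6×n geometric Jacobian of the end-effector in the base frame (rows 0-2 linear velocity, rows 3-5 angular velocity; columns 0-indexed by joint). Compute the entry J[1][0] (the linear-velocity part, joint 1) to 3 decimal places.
-6.830

axis z_0 = ẑ; lever o_n−o_0 = (-6.8301,-1.8301,3.0000)
cross product → J_v[:, 0] = (1.8301,-6.8301,0.0000)
J_ω[:, 0] = z_0
entry J[1][0] = -6.8301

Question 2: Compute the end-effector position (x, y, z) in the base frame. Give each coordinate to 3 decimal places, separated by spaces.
-6.830 -1.830 3.000

after link 1: o_1 = (0.0000, 0.0000, 3.0000)
after link 2: o_2 = (-6.8301, -1.8301, 3.0000)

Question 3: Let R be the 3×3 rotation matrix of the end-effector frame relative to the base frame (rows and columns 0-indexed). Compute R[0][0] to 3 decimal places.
End-effector x-axis (col 0 of R) = (-0.5000,-0.8660,0.0000)
R[0][0] = -0.5000

-0.500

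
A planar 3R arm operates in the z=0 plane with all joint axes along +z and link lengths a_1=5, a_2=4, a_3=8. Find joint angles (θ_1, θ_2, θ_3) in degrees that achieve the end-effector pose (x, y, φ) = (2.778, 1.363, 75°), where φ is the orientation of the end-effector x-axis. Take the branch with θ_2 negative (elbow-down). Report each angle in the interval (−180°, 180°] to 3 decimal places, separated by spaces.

wrist centre = target − a_3·(cos φ, sin φ) = (0.7074, -6.3644)
cos θ_2 = (41.0062−5²−4²)/(2·5·4) = 0.0002; θ_2 = -89.9912° (elbow-down)
β = atan2(-6.3644,0.7074) = -83.6572°; ψ = atan2(-4.0000,5.0006) = -38.6564°
θ_1 = β − ψ = -45.0008°
θ_3 = φ − θ_1 − θ_2 = -150.0080° (wrapped to (-180°,180°])

-45.001 -89.991 -150.008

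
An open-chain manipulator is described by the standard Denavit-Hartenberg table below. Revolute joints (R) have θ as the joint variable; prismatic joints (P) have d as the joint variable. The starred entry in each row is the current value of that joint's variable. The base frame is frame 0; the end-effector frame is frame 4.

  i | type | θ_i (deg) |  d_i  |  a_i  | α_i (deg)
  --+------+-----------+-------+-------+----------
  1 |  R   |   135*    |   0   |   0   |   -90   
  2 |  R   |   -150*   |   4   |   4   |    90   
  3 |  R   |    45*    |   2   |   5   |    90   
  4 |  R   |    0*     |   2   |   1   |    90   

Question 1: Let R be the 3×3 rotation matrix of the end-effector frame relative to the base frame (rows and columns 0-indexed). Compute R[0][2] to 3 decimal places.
-0.354

End-effector z-axis (col 2 of R) = (-0.3536,0.3536,0.8660)
R[0][2] = -0.3536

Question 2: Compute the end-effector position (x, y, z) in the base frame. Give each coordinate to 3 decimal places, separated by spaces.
after link 1: o_1 = (0.0000, 0.0000, 0.0000)
after link 2: o_2 = (-0.3789, -5.2779, 2.0000)
after link 3: o_3 = (-0.0068, -10.6501, 2.0357)
after link 4: o_4 = (1.7923, -11.4491, 3.0964)

1.792 -11.449 3.096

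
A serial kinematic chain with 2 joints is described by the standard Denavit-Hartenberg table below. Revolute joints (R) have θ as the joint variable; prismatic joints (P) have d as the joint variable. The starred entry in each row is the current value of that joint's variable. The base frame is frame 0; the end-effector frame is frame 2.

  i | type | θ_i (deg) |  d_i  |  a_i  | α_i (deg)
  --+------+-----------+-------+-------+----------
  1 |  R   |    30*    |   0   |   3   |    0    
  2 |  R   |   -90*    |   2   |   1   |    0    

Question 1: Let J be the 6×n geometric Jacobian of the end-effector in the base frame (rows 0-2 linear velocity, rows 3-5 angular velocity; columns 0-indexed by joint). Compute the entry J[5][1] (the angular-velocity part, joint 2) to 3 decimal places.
axis z_1 = (0.0000,0.0000,1.0000); lever o_n−o_1 = (0.5000,-0.8660,2.0000)
cross product → J_v[:, 1] = (0.8660,0.5000,-0.0000)
J_ω[:, 1] = z_1
entry J[5][1] = 1.0000

1.000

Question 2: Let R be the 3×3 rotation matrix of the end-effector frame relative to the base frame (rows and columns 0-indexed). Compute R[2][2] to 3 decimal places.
1.000

End-effector z-axis (col 2 of R) = (0.0000,0.0000,1.0000)
R[2][2] = 1.0000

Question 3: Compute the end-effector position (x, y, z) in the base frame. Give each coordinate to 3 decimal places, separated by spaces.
after link 1: o_1 = (2.5981, 1.5000, 0.0000)
after link 2: o_2 = (3.0981, 0.6340, 2.0000)

3.098 0.634 2.000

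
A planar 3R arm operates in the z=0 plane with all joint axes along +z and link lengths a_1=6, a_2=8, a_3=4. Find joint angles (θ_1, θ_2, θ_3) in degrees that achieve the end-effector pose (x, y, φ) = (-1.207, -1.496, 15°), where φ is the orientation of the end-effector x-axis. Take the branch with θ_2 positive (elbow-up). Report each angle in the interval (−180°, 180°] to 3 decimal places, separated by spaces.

wrist centre = target − a_3·(cos φ, sin φ) = (-5.0707, -2.5313)
cos θ_2 = (32.1194−6²−8²)/(2·6·8) = -0.7071; θ_2 = 134.9986° (elbow-up)
β = atan2(-2.5313,-5.0707) = -153.4718°; ψ = atan2(5.6570,0.3433) = 86.5274°
θ_1 = β − ψ = -239.9992°
θ_3 = φ − θ_1 − θ_2 = 120.0006° (wrapped to (-180°,180°])

120.001 134.999 120.001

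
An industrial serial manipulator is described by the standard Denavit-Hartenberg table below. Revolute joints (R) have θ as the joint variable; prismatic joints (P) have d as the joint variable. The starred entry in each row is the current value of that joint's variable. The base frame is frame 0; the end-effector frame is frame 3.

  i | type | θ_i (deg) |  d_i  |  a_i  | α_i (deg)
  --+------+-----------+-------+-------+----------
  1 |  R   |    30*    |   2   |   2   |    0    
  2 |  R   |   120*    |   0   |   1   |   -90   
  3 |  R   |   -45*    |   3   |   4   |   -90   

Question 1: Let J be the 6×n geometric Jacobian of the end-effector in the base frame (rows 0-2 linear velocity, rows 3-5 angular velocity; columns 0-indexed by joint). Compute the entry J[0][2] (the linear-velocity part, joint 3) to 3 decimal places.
axis z_2 = (-0.5000,-0.8660,0.0000); lever o_n−o_2 = (-3.9495,-1.1839,2.8284)
cross product → J_v[:, 2] = (-2.4495,1.4142,-2.8284)
J_ω[:, 2] = z_2
entry J[0][2] = -2.4495

-2.449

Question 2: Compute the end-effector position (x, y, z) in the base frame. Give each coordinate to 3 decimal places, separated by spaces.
after link 1: o_1 = (1.7321, 1.0000, 2.0000)
after link 2: o_2 = (0.8660, 1.5000, 2.0000)
after link 3: o_3 = (-3.0835, 0.3161, 4.8284)

-3.083 0.316 4.828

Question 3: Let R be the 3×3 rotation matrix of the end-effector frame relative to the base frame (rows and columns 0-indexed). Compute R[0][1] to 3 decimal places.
0.500

End-effector y-axis (col 1 of R) = (0.5000,0.8660,-0.0000)
R[0][1] = 0.5000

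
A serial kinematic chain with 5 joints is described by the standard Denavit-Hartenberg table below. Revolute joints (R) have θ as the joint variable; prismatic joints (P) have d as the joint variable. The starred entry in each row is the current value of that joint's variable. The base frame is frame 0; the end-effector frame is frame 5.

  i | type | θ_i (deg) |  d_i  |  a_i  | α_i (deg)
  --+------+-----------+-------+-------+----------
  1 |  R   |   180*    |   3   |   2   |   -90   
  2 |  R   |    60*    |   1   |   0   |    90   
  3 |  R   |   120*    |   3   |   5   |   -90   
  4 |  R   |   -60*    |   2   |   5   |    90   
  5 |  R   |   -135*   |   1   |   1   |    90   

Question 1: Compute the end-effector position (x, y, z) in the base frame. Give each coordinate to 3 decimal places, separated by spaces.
-6.121 -5.793 10.298

after link 1: o_1 = (-2.0000, 0.0000, 3.0000)
after link 2: o_2 = (-2.0000, -1.0000, 3.0000)
after link 3: o_3 = (-3.3481, -5.3301, 6.6651)
after link 4: o_4 = (-5.6071, -6.4952, 11.4127)
after link 5: o_5 = (-6.1208, -5.7926, 10.2980)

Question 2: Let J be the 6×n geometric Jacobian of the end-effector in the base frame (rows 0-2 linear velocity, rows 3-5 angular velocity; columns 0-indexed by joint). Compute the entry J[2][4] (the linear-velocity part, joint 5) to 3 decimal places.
axis z_4 = (-0.6495,0.7500,-0.1250); lever o_n−o_4 = (-0.5138,0.7026,-1.1146)
cross product → J_v[:, 4] = (-0.7481,-0.6597,-0.0711)
J_ω[:, 4] = z_4
entry J[2][4] = -0.0711

-0.071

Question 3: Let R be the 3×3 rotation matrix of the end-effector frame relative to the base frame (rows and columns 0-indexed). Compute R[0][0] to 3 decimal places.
0.136

End-effector x-axis (col 0 of R) = (0.1358,-0.0474,-0.9896)
R[0][0] = 0.1358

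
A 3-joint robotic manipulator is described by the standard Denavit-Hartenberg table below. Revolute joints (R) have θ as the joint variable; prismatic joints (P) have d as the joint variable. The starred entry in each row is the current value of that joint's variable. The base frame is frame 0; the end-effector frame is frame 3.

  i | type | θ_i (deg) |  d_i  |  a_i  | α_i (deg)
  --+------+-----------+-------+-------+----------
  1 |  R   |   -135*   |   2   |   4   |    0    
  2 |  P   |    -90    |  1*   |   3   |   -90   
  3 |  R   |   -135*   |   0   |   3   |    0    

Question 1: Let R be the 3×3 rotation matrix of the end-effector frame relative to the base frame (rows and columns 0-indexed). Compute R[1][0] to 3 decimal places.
End-effector x-axis (col 0 of R) = (0.5000,-0.5000,0.7071)
R[1][0] = -0.5000

-0.500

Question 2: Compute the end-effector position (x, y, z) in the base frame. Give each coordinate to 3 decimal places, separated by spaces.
-3.450 -2.207 5.121

after link 1: o_1 = (-2.8284, -2.8284, 2.0000)
after link 2: o_2 = (-4.9497, -0.7071, 3.0000)
after link 3: o_3 = (-3.4497, -2.2071, 5.1213)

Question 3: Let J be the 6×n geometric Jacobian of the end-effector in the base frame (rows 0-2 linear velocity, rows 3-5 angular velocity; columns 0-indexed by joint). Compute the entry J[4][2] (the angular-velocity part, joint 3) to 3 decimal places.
axis z_2 = (-0.7071,-0.7071,0.0000); lever o_n−o_2 = (1.5000,-1.5000,2.1213)
cross product → J_v[:, 2] = (-1.5000,1.5000,2.1213)
J_ω[:, 2] = z_2
entry J[4][2] = -0.7071

-0.707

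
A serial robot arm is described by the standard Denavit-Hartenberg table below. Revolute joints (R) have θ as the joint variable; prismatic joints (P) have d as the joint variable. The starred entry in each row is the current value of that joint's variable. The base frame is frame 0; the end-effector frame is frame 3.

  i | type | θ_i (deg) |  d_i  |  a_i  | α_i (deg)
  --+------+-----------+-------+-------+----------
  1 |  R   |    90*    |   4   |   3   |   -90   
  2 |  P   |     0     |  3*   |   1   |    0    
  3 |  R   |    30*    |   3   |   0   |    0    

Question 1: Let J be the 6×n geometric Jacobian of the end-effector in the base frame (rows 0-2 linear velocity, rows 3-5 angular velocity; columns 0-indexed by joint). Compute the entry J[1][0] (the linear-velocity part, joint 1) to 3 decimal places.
axis z_0 = ẑ; lever o_n−o_0 = (-6.0000,4.0000,4.0000)
cross product → J_v[:, 0] = (-4.0000,-6.0000,0.0000)
J_ω[:, 0] = z_0
entry J[1][0] = -6.0000

-6.000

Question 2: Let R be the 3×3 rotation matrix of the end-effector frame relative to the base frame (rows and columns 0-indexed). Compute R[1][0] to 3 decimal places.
End-effector x-axis (col 0 of R) = (0.0000,0.8660,-0.5000)
R[1][0] = 0.8660

0.866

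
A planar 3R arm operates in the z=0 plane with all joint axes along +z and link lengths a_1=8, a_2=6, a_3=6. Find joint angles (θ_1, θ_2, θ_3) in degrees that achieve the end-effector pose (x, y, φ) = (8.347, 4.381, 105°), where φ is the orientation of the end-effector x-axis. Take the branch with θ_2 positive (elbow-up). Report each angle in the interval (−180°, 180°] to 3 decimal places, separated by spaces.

wrist centre = target − a_3·(cos φ, sin φ) = (9.8999, -1.4146)
cos θ_2 = (100.0093−8²−6²)/(2·8·6) = 0.0001; θ_2 = 89.9945° (elbow-up)
β = atan2(-1.4146,9.8999) = -8.1317°; ψ = atan2(6.0000,8.0006) = 36.8679°
θ_1 = β − ψ = -44.9996°
θ_3 = φ − θ_1 − θ_2 = 60.0051° (wrapped to (-180°,180°])

-45.000 89.994 60.005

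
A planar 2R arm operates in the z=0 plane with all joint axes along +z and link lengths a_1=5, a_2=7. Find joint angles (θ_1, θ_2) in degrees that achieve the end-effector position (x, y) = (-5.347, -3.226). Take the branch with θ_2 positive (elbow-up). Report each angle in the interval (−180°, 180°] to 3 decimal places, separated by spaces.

135.000 120.002

cos θ_2 = (38.9975−5²−7²)/(2·5·7) = -0.5000; θ_2 = 120.0024° (elbow-up)
β = atan2(-3.2260,-5.3470) = -148.8962°; ψ = atan2(6.0620,1.4997) = 76.1040°
θ_1 = β − ψ = -225.0002°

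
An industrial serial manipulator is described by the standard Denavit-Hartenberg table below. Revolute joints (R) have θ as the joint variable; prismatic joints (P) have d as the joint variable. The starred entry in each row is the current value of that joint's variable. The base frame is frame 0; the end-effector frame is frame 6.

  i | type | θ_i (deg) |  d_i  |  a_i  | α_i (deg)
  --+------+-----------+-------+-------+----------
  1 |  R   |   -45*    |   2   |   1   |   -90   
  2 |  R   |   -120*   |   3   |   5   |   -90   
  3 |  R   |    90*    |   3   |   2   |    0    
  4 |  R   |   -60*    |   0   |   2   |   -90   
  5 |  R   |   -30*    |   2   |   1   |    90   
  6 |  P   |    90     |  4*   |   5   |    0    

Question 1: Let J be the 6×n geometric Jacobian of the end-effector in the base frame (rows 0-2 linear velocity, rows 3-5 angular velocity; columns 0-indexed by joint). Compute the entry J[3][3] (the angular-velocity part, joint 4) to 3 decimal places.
0.612

axis z_3 = (0.6124,-0.6124,0.5000); lever o_n−o_3 = (-1.1930,-7.9926,-0.3995)
cross product → J_v[:, 3] = (4.2409,-0.3519,-5.6250)
J_ω[:, 3] = z_3
entry J[3][3] = 0.6124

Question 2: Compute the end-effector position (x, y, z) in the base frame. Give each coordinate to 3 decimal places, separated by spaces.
0.291 -8.062 7.431

after link 1: o_1 = (0.7071, -0.7071, 2.0000)
after link 2: o_2 = (1.0607, 3.1820, 6.3301)
after link 3: o_3 = (1.4836, -0.0694, 7.8301)
after link 4: o_4 = (0.1641, -0.1641, 9.3301)
after link 5: o_5 = (-0.9723, -2.0896, 9.3636)
after link 6: o_6 = (0.2905, -8.0619, 7.4306)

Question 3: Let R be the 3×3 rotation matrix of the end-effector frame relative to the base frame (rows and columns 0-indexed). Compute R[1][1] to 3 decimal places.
End-effector y-axis (col 1 of R) = (0.2652,0.3472,-0.8995)
R[1][1] = 0.3472

0.347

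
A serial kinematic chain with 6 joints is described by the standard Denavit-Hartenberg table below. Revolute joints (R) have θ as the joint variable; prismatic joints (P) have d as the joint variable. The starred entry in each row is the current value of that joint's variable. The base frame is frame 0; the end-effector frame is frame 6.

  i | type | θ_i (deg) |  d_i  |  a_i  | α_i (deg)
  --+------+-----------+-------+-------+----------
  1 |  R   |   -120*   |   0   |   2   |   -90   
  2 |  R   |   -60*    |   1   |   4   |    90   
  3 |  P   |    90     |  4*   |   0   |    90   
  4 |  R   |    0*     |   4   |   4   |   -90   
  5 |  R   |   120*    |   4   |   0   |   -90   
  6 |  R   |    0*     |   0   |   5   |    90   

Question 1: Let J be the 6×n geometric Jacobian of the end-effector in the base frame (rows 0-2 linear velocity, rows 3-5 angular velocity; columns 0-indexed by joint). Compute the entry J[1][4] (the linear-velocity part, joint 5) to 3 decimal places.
1.083

axis z_4 = (0.4330,0.7500,0.5000); lever o_n−o_4 = (0.6495,6.1250,-1.7500)
cross product → J_v[:, 4] = (-4.3750,1.0825,2.1651)
J_ω[:, 4] = z_4
entry J[1][4] = 1.0825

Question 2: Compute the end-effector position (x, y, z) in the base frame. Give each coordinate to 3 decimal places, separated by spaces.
3.712 1.429 7.178

after link 1: o_1 = (-1.0000, -1.7321, 0.0000)
after link 2: o_2 = (-1.1340, -3.9641, 3.4641)
after link 3: o_3 = (0.5981, -0.9641, 5.4641)
after link 4: o_4 = (3.0622, -4.6962, 8.9282)
after link 5: o_5 = (4.7942, -1.6962, 10.9282)
after link 6: o_6 = (3.7117, 1.4288, 7.1782)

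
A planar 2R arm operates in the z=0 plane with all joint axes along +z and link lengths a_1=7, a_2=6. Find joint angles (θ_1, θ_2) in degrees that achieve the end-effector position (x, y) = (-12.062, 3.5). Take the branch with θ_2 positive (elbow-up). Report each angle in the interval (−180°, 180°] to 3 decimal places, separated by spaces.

cos θ_2 = (157.7418−7²−6²)/(2·7·6) = 0.8660; θ_2 = 30.0059° (elbow-up)
β = atan2(3.5000,-12.0620) = 163.8190°; ψ = atan2(3.0005,12.1958) = 13.8219°
θ_1 = β − ψ = 149.9971°

149.997 30.006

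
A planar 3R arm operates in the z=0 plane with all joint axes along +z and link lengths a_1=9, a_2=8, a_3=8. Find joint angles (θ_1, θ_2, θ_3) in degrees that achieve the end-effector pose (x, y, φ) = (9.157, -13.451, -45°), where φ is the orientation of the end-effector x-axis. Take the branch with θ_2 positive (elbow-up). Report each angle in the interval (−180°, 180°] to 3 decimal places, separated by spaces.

wrist centre = target − a_3·(cos φ, sin φ) = (3.5001, -7.7941)
cos θ_2 = (72.9997−9²−8²)/(2·9·8) = -0.5000; θ_2 = 120.0001° (elbow-up)
β = atan2(-7.7941,3.5001) = -65.8164°; ψ = atan2(6.9282,5.0000) = 54.1825°
θ_1 = β − ψ = -119.9989°
θ_3 = φ − θ_1 − θ_2 = -45.0012° (wrapped to (-180°,180°])

-119.999 120.000 -45.001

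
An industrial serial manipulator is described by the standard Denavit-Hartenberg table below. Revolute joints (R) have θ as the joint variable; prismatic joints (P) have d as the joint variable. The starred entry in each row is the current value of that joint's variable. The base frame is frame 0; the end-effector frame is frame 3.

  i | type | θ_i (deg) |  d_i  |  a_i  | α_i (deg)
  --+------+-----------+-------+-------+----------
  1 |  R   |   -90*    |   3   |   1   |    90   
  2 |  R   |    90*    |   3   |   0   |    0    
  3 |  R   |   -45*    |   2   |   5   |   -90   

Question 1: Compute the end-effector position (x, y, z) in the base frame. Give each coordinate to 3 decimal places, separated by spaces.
after link 1: o_1 = (0.0000, -1.0000, 3.0000)
after link 2: o_2 = (-3.0000, -1.0000, 3.0000)
after link 3: o_3 = (-5.0000, -4.5355, 6.5355)

-5.000 -4.536 6.536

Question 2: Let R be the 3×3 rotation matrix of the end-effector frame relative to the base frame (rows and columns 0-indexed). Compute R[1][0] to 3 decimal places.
End-effector x-axis (col 0 of R) = (0.0000,-0.7071,0.7071)
R[1][0] = -0.7071

-0.707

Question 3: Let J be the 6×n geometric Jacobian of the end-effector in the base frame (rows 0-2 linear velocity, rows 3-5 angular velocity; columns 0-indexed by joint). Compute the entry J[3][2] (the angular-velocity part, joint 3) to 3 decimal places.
axis z_2 = (-1.0000,-0.0000,0.0000); lever o_n−o_2 = (-2.0000,-3.5355,3.5355)
cross product → J_v[:, 2] = (0.0000,3.5355,3.5355)
J_ω[:, 2] = z_2
entry J[3][2] = -1.0000

-1.000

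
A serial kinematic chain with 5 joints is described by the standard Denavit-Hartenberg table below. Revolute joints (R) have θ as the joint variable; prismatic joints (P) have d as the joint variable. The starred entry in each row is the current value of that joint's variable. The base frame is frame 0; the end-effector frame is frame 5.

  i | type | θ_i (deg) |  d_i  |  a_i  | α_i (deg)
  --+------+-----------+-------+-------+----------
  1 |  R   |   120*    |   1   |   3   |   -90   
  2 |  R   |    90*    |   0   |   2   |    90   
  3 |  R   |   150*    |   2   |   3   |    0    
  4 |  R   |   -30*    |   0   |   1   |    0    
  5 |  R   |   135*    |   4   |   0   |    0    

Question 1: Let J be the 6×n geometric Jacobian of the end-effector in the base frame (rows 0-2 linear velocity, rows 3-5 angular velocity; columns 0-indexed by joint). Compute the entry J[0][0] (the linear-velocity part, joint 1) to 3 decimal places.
-6.611

axis z_0 = ẑ; lever o_n−o_0 = (-6.5490,6.6112,2.0981)
cross product → J_v[:, 0] = (-6.6112,-6.5490,0.0000)
J_ω[:, 0] = z_0
entry J[0][0] = -6.6112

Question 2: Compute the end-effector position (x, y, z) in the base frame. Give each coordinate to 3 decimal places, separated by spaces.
-6.549 6.611 2.098

after link 1: o_1 = (-1.5000, 2.5981, 1.0000)
after link 2: o_2 = (-1.5000, 2.5981, -1.0000)
after link 3: o_3 = (-3.7990, 3.5801, 1.5981)
after link 4: o_4 = (-4.5490, 3.1471, 2.0981)
after link 5: o_5 = (-6.5490, 6.6112, 2.0981)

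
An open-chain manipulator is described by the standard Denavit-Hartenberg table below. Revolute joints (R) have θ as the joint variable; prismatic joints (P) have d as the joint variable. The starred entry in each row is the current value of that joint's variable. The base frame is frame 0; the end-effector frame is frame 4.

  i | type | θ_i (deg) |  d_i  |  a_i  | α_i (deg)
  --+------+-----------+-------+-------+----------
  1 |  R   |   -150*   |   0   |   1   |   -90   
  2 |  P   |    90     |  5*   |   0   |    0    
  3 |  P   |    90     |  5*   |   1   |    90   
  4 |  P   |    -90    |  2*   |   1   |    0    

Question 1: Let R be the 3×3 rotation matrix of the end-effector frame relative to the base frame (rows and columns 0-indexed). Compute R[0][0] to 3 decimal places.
End-effector x-axis (col 0 of R) = (-0.5000,0.8660,-0.0000)
R[0][0] = -0.5000

-0.500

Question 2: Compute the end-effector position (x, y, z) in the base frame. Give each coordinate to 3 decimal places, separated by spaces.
after link 1: o_1 = (-0.8660, -0.5000, 0.0000)
after link 2: o_2 = (1.6340, -4.8301, 0.0000)
after link 3: o_3 = (5.0000, -8.6603, 0.0000)
after link 4: o_4 = (4.5000, -7.7942, -2.0000)

4.500 -7.794 -2.000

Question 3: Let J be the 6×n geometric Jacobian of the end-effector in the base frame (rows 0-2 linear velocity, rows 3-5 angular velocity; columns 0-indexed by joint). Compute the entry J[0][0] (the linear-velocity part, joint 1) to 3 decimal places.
axis z_0 = ẑ; lever o_n−o_0 = (4.5000,-7.7942,-2.0000)
cross product → J_v[:, 0] = (7.7942,4.5000,-0.0000)
J_ω[:, 0] = z_0
entry J[0][0] = 7.7942

7.794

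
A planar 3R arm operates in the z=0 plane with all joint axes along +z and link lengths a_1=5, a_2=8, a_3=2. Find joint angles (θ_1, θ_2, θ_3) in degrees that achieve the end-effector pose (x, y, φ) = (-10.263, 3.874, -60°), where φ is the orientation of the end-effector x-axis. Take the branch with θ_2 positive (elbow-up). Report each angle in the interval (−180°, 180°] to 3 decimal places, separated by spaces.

135.001 29.999 135.000

wrist centre = target − a_3·(cos φ, sin φ) = (-11.2630, 5.6061)
cos θ_2 = (158.2830−5²−8²)/(2·5·8) = 0.8660; θ_2 = 29.9987° (elbow-up)
β = atan2(5.6061,-11.2630) = 153.5386°; ψ = atan2(3.9998,11.9283) = 18.5375°
θ_1 = β − ψ = 135.0011°
θ_3 = φ − θ_1 − θ_2 = 135.0002° (wrapped to (-180°,180°])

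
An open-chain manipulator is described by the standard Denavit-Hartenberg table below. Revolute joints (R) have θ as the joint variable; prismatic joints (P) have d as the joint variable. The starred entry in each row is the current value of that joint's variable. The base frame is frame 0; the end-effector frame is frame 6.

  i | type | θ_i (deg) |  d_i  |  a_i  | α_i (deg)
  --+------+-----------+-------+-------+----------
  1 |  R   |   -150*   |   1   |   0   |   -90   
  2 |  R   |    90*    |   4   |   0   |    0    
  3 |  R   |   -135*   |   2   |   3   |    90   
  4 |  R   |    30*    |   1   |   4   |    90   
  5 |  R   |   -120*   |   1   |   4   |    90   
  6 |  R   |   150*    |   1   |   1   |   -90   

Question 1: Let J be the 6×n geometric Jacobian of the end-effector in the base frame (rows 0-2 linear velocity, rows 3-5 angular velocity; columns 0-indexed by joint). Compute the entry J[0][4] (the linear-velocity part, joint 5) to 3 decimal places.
axis z_4 = (-0.7392,0.5732,0.3536); lever o_n−o_4 = (-1.7826,1.8755,-2.5252)
cross product → J_v[:, 4] = (-2.1106,-2.4969,-0.3645)
J_ω[:, 4] = z_4
entry J[0][4] = -2.1106

-2.111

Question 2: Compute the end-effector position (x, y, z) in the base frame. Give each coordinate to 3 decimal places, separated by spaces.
after link 1: o_1 = (0.0000, 0.0000, 1.0000)
after link 2: o_2 = (2.0000, -3.4641, 1.0000)
after link 3: o_3 = (1.1629, -6.2568, 3.1213)
after link 4: o_4 = (0.6539, -8.8601, 6.2779)
after link 5: o_5 = (-1.6459, -8.0332, 2.9572)
after link 6: o_6 = (-1.1287, -6.9845, 3.7527)

-1.129 -6.985 3.753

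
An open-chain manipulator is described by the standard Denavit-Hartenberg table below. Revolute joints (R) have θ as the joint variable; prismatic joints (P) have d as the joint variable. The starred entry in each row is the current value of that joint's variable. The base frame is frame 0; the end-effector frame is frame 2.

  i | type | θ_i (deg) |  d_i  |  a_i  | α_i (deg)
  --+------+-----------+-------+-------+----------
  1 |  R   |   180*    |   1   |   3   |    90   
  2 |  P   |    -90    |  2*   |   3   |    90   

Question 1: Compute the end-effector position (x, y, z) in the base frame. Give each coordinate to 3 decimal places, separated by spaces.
-3.000 2.000 -2.000

after link 1: o_1 = (-3.0000, 0.0000, 1.0000)
after link 2: o_2 = (-3.0000, 2.0000, -2.0000)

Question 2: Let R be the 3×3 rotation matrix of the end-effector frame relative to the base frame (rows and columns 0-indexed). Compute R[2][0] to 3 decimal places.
End-effector x-axis (col 0 of R) = (-0.0000,0.0000,-1.0000)
R[2][0] = -1.0000

-1.000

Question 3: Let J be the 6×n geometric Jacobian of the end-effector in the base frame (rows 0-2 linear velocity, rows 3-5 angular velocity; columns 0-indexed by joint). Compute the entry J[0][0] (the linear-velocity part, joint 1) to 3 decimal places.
axis z_0 = ẑ; lever o_n−o_0 = (-3.0000,2.0000,-2.0000)
cross product → J_v[:, 0] = (-2.0000,-3.0000,0.0000)
J_ω[:, 0] = z_0
entry J[0][0] = -2.0000

-2.000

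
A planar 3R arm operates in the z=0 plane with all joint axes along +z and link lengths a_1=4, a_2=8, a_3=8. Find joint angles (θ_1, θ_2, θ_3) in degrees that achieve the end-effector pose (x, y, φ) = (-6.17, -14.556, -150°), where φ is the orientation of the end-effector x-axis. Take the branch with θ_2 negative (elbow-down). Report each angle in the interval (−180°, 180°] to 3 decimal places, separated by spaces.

wrist centre = target − a_3·(cos φ, sin φ) = (0.7582, -10.5560)
cos θ_2 = (112.0040−4²−8²)/(2·4·8) = 0.5001; θ_2 = -59.9959° (elbow-down)
β = atan2(-10.5560,0.7582) = -85.8917°; ψ = atan2(-6.9279,8.0005) = -40.8904°
θ_1 = β − ψ = -45.0013°
θ_3 = φ − θ_1 − θ_2 = -45.0029° (wrapped to (-180°,180°])

-45.001 -59.996 -45.003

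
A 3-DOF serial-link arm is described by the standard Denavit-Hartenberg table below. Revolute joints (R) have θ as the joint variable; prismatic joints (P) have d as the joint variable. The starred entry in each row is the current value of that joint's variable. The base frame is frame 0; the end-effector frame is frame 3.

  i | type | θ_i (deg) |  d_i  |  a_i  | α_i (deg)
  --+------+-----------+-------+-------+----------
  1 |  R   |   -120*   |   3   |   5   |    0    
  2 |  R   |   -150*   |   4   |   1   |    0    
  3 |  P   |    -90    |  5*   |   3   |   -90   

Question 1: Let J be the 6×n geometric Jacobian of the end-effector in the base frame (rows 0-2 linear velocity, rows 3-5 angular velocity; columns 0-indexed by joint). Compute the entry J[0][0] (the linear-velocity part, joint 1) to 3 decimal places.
axis z_0 = ẑ; lever o_n−o_0 = (0.5000,-3.3301,12.0000)
cross product → J_v[:, 0] = (3.3301,0.5000,-0.0000)
J_ω[:, 0] = z_0
entry J[0][0] = 3.3301

3.330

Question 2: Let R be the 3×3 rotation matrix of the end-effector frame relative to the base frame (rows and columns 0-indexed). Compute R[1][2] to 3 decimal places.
1.000

End-effector z-axis (col 2 of R) = (-0.0000,1.0000,0.0000)
R[1][2] = 1.0000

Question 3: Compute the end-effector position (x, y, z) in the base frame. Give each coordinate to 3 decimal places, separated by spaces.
after link 1: o_1 = (-2.5000, -4.3301, 3.0000)
after link 2: o_2 = (-2.5000, -3.3301, 7.0000)
after link 3: o_3 = (0.5000, -3.3301, 12.0000)

0.500 -3.330 12.000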